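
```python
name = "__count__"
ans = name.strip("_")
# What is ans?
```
Trace:
  name='__count__'
  name='__count__', ans='count'

Final answer: 'count'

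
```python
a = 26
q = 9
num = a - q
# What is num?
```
Trace:
  a=26
  a=26, q=9
  a=26, q=9, num=17

Final answer: 17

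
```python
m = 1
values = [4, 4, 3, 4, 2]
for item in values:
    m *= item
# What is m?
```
Trace:
  m=1
  m=4, item=4
  m=16, item=4
  m=48, item=3
  m=192, item=4
  m=384, item=2

Final answer: 384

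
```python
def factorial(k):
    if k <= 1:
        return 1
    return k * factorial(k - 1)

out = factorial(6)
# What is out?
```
Call trace:
factorial(k=6)
  factorial(k=5)
    factorial(k=4)
      factorial(k=3)
        factorial(k=2)
          factorial(k=1)
          -> return 1
        -> return 2
      -> return 6
    -> return 24
  -> return 120
-> return 720

Final answer: 720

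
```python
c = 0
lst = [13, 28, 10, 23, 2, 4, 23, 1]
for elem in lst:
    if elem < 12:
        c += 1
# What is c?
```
Trace:
  c=0
  c=0, elem=13
  c=0, elem=28
  c=1, elem=10
  c=1, elem=23
  c=2, elem=2
  c=3, elem=4
  c=3, elem=23
  c=4, elem=1

Final answer: 4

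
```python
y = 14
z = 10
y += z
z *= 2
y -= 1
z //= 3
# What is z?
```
Trace:
  y=14
  y=14, z=10
  y=24, z=10
  y=24, z=20
  y=23, z=20
  y=23, z=6

Final answer: 6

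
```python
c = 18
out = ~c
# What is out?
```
Trace:
  c=18
  c=18, out=-19

Final answer: -19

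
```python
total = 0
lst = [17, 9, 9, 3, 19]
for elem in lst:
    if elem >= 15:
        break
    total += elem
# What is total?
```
Trace:
  total=0
  total=0, elem=17

Final answer: 0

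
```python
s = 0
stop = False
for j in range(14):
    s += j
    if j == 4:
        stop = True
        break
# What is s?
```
Trace:
  s=0
  s=0, stop=False
  s=0, stop=False, j=0
  s=1, stop=False, j=1
  s=3, stop=False, j=2
  s=6, stop=False, j=3
  s=10, stop=True, j=4

Final answer: 10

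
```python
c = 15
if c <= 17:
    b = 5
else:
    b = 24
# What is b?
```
Trace:
  c=15
  c=15, b=5

Final answer: 5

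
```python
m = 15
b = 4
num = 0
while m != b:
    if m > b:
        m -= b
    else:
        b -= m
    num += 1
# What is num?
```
Trace:
  m=15
  m=15, b=4
  m=15, b=4, num=0
  m=11, b=4, num=1
  m=7, b=4, num=2
  m=3, b=4, num=3
  m=3, b=1, num=4
  m=2, b=1, num=5
  m=1, b=1, num=6

Final answer: 6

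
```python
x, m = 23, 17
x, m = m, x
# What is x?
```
Trace:
  x=23, m=17
  x=17, m=23

Final answer: 17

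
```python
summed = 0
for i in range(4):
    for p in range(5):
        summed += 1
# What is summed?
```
Trace:
  summed=0
  summed=1, i=0, p=0
  summed=2, i=0, p=1
  summed=3, i=0, p=2
  summed=4, i=0, p=3
  summed=5, i=0, p=4
  summed=6, i=1, p=0
  summed=7, i=1, p=1
  summed=8, i=1, p=2
  summed=9, i=1, p=3
  summed=10, i=1, p=4
  summed=11, i=2, p=0
  summed=12, i=2, p=1
  summed=13, i=2, p=2
  summed=14, i=2, p=3
  summed=15, i=2, p=4
  summed=16, i=3, p=0
  summed=17, i=3, p=1
  summed=18, i=3, p=2
  summed=19, i=3, p=3
  summed=20, i=3, p=4

Final answer: 20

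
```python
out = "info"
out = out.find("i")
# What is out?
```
Trace:
  out='info'
  out=0

Final answer: 0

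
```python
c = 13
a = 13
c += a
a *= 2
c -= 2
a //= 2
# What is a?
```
Trace:
  c=13
  c=13, a=13
  c=26, a=13
  c=26, a=26
  c=24, a=26
  c=24, a=13

Final answer: 13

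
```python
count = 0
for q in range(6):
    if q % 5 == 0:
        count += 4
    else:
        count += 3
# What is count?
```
Trace:
  count=0
  count=4, q=0
  count=7, q=1
  count=10, q=2
  count=13, q=3
  count=16, q=4
  count=20, q=5

Final answer: 20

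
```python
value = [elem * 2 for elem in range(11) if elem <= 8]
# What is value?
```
Trace:
  elem=0
  elem=1
  elem=2
  elem=3
  elem=4
  elem=5
  elem=6
  elem=7
  elem=8
  elem=9
  elem=10
  value=[0, 2, 4, 6, 8, 10, 12, 14, 16]

Final answer: [0, 2, 4, 6, 8, 10, 12, 14, 16]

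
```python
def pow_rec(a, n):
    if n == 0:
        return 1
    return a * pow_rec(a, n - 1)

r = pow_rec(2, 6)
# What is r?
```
Call trace:
pow_rec(a=2, n=6)
  pow_rec(a=2, n=5)
    pow_rec(a=2, n=4)
      pow_rec(a=2, n=3)
        pow_rec(a=2, n=2)
          pow_rec(a=2, n=1)
            pow_rec(a=2, n=0)
            -> return 1
          -> return 2
        -> return 4
      -> return 8
    -> return 16
  -> return 32
-> return 64

Final answer: 64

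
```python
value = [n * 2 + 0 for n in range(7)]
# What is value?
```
Trace:
  n=0
  n=1
  n=2
  n=3
  n=4
  n=5
  n=6
  value=[0, 2, 4, 6, 8, 10, 12]

Final answer: [0, 2, 4, 6, 8, 10, 12]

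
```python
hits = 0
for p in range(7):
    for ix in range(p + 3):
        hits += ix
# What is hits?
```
Trace:
  hits=0
  hits=0, p=0, ix=0
  hits=1, p=0, ix=1
  hits=3, p=0, ix=2
  hits=3, p=1, ix=0
  hits=4, p=1, ix=1
  hits=6, p=1, ix=2
  hits=9, p=1, ix=3
  hits=9, p=2, ix=0
  hits=10, p=2, ix=1
  hits=12, p=2, ix=2
  hits=15, p=2, ix=3
  hits=19, p=2, ix=4
  hits=19, p=3, ix=0
  hits=20, p=3, ix=1
  hits=22, p=3, ix=2
  hits=25, p=3, ix=3
  hits=29, p=3, ix=4
  hits=34, p=3, ix=5
  hits=34, p=4, ix=0
  hits=35, p=4, ix=1
  hits=37, p=4, ix=2
  hits=40, p=4, ix=3
  hits=44, p=4, ix=4
  hits=49, p=4, ix=5
  hits=55, p=4, ix=6
  hits=55, p=5, ix=0
  hits=56, p=5, ix=1
  hits=58, p=5, ix=2
  hits=61, p=5, ix=3
  hits=65, p=5, ix=4
  hits=70, p=5, ix=5
  hits=76, p=5, ix=6
  hits=83, p=5, ix=7
  hits=83, p=6, ix=0
  hits=84, p=6, ix=1
  hits=86, p=6, ix=2
  hits=89, p=6, ix=3
  hits=93, p=6, ix=4
  hits=98, p=6, ix=5
  hits=104, p=6, ix=6
  hits=111, p=6, ix=7
  hits=119, p=6, ix=8

Final answer: 119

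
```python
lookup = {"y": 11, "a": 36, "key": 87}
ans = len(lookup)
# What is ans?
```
Trace:
  lookup={'y': 11, 'a': 36, 'key': 87}
  lookup={'y': 11, 'a': 36, 'key': 87}, ans=3

Final answer: 3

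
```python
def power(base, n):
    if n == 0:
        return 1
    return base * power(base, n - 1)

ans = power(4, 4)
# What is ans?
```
Call trace:
power(base=4, n=4)
  power(base=4, n=3)
    power(base=4, n=2)
      power(base=4, n=1)
        power(base=4, n=0)
        -> return 1
      -> return 4
    -> return 16
  -> return 64
-> return 256

Final answer: 256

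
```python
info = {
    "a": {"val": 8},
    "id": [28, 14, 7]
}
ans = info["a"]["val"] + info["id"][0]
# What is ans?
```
Trace:
  info={'a': {'val': 8}, 'id': [28, 14, 7]}
  info={'a': {'val': 8}, 'id': [28, 14, 7]}, ans=36

Final answer: 36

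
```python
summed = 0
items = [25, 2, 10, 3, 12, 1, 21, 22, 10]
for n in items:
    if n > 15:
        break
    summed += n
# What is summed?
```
Trace:
  summed=0
  summed=0, n=25

Final answer: 0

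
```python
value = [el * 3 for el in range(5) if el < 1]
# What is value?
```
Trace:
  el=0
  el=1
  el=2
  el=3
  el=4
  value=[0]

Final answer: [0]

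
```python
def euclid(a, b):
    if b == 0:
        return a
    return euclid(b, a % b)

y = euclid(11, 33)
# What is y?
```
Call trace:
euclid(a=11, b=33)
  euclid(a=33, b=11)
    euclid(a=11, b=0)
    -> return 11
  -> return 11
-> return 11

Final answer: 11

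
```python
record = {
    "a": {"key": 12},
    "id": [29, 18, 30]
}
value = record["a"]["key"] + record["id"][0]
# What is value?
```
Trace:
  record={'a': {'key': 12}, 'id': [29, 18, 30]}
  record={'a': {'key': 12}, 'id': [29, 18, 30]}, value=41

Final answer: 41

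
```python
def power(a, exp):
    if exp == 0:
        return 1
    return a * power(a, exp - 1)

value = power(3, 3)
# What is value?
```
Call trace:
power(a=3, exp=3)
  power(a=3, exp=2)
    power(a=3, exp=1)
      power(a=3, exp=0)
      -> return 1
    -> return 3
  -> return 9
-> return 27

Final answer: 27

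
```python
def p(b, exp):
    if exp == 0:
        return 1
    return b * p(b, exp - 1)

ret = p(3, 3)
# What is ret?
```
Call trace:
p(b=3, exp=3)
  p(b=3, exp=2)
    p(b=3, exp=1)
      p(b=3, exp=0)
      -> return 1
    -> return 3
  -> return 9
-> return 27

Final answer: 27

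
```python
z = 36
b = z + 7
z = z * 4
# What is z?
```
Trace:
  z=36
  z=36, b=43
  z=144, b=43

Final answer: 144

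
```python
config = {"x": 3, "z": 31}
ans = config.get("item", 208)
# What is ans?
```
Trace:
  config={'x': 3, 'z': 31}
  config={'x': 3, 'z': 31}, ans=208

Final answer: 208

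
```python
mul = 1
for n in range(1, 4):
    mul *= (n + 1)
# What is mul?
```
Trace:
  mul=1
  mul=2, n=1
  mul=6, n=2
  mul=24, n=3

Final answer: 24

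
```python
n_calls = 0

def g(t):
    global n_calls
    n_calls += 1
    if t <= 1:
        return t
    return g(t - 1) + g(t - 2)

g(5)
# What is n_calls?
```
Call trace (a repeated sub-call is expanded the first time; later identical calls just restate its return value):
g(t=5)
  g(t=4)
    g(t=3)
      g(t=2)
        g(t=1)
        -> return 1
        g(t=0)
        -> return 0
      -> return 1
      g(t=1)
      -> return 1
    -> return 2
    g(t=2) -> return 1  (same call as traced above)
  -> return 3
  g(t=3) -> return 2  (same call as traced above)
-> return 5

n_calls is incremented once per call, so count the calls in each subtree. Let C(t) = number of calls made by g(t).
C(0) = C(1) = 1 (base case, no recursion); C(t) = 1 + C(t - 1) + C(t - 2) otherwise.
C(2) = 1 + C(1) + C(0) = 1 + 1 + 1 = 3
C(3) = 1 + C(2) + C(1) = 1 + 3 + 1 = 5
C(4) = 1 + C(3) + C(2) = 1 + 5 + 3 = 9
C(5) = 1 + C(4) + C(3) = 1 + 9 + 5 = 15
n_calls = C(5) = 15

Final answer: 15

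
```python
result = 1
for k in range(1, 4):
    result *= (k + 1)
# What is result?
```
Trace:
  result=1
  result=2, k=1
  result=6, k=2
  result=24, k=3

Final answer: 24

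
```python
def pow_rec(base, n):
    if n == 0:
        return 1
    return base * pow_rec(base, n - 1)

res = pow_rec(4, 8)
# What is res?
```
Call trace:
pow_rec(base=4, n=8)
  pow_rec(base=4, n=7)
    pow_rec(base=4, n=6)
      pow_rec(base=4, n=5)
        pow_rec(base=4, n=4)
          pow_rec(base=4, n=3)
            pow_rec(base=4, n=2)
              pow_rec(base=4, n=1)
                pow_rec(base=4, n=0)
                -> return 1
              -> return 4
            -> return 16
          -> return 64
        -> return 256
      -> return 1024
    -> return 4096
  -> return 16384
-> return 65536

Final answer: 65536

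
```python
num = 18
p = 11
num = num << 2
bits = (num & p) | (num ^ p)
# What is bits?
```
Trace:
  num=18
  num=18, p=11
  num=72, p=11
  num=72, p=11, bits=75

Final answer: 75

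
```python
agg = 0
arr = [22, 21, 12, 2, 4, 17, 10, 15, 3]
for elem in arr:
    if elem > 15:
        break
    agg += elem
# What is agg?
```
Trace:
  agg=0
  agg=0, elem=22

Final answer: 0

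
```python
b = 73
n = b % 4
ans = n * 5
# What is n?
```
Trace:
  b=73
  b=73, n=1
  b=73, n=1, ans=5

Final answer: 1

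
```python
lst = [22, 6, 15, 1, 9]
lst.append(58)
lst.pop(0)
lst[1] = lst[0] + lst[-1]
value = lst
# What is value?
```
Trace:
  lst=[22, 6, 15, 1, 9]
  lst=[22, 6, 15, 1, 9, 58]
  lst=[6, 15, 1, 9, 58]
  lst=[6, 64, 1, 9, 58]
  lst=[6, 64, 1, 9, 58], value=[6, 64, 1, 9, 58]

Final answer: [6, 64, 1, 9, 58]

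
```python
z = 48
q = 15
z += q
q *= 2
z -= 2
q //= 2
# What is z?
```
Trace:
  z=48
  z=48, q=15
  z=63, q=15
  z=63, q=30
  z=61, q=30
  z=61, q=15

Final answer: 61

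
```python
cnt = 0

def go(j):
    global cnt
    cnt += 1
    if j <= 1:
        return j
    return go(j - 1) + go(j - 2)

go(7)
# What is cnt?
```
Call trace (a repeated sub-call is expanded the first time; later identical calls just restate its return value):
go(j=7)
  go(j=6)
    go(j=5)
      go(j=4)
        go(j=3)
          go(j=2)
            go(j=1)
            -> return 1
            go(j=0)
            -> return 0
          -> return 1
          go(j=1)
          -> return 1
        -> return 2
        go(j=2) -> return 1  (same call as traced above)
      -> return 3
      go(j=3) -> return 2  (same call as traced above)
    -> return 5
    go(j=4) -> return 3  (same call as traced above)
  -> return 8
  go(j=5) -> return 5  (same call as traced above)
-> return 13

cnt is incremented once per call, so count the calls in each subtree. Let C(j) = number of calls made by go(j).
C(0) = C(1) = 1 (base case, no recursion); C(j) = 1 + C(j - 1) + C(j - 2) otherwise.
C(2) = 1 + C(1) + C(0) = 1 + 1 + 1 = 3
C(3) = 1 + C(2) + C(1) = 1 + 3 + 1 = 5
C(4) = 1 + C(3) + C(2) = 1 + 5 + 3 = 9
C(5) = 1 + C(4) + C(3) = 1 + 9 + 5 = 15
C(6) = 1 + C(5) + C(4) = 1 + 15 + 9 = 25
C(7) = 1 + C(6) + C(5) = 1 + 25 + 15 = 41
cnt = C(7) = 41

Final answer: 41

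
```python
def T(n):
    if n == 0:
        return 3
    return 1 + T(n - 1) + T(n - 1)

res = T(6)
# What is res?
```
Call trace (a repeated sub-call is expanded the first time; later identical calls just restate its return value):
T(n=6)
  T(n=5)
    T(n=4)
      T(n=3)
        T(n=2)
          T(n=1)
            T(n=0)
            -> return 3
            T(n=0)
            -> return 3
          -> return 7
          T(n=1) -> return 7  (same call as traced above)
        -> return 15
        T(n=2) -> return 15  (same call as traced above)
      -> return 31
      T(n=3) -> return 31  (same call as traced above)
    -> return 63
    T(n=4) -> return 63  (same call as traced above)
  -> return 127
  T(n=5) -> return 127  (same call as traced above)
-> return 255

Final answer: 255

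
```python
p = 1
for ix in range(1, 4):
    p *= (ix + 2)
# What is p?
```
Trace:
  p=1
  p=3, ix=1
  p=12, ix=2
  p=60, ix=3

Final answer: 60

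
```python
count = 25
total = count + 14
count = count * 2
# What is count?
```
Trace:
  count=25
  count=25, total=39
  count=50, total=39

Final answer: 50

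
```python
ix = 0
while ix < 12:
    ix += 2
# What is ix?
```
Trace:
  ix=0
  ix=2
  ix=4
  ix=6
  ix=8
  ix=10
  ix=12

Final answer: 12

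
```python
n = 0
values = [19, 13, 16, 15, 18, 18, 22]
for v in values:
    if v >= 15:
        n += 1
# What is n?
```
Trace:
  n=0
  n=1, v=19
  n=1, v=13
  n=2, v=16
  n=3, v=15
  n=4, v=18
  n=5, v=18
  n=6, v=22

Final answer: 6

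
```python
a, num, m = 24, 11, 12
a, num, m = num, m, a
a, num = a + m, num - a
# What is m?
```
Trace:
  a=24, num=11, m=12
  a=11, num=12, m=24
  a=35, num=1, m=24

Final answer: 24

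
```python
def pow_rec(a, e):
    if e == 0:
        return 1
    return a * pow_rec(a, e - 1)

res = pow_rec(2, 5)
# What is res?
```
Call trace:
pow_rec(a=2, e=5)
  pow_rec(a=2, e=4)
    pow_rec(a=2, e=3)
      pow_rec(a=2, e=2)
        pow_rec(a=2, e=1)
          pow_rec(a=2, e=0)
          -> return 1
        -> return 2
      -> return 4
    -> return 8
  -> return 16
-> return 32

Final answer: 32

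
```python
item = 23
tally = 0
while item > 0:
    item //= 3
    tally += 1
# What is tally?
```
Trace:
  item=23
  item=23, tally=0
  item=7, tally=1
  item=2, tally=2
  item=0, tally=3

Final answer: 3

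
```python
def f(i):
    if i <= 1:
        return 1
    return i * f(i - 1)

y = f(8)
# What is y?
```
Call trace:
f(i=8)
  f(i=7)
    f(i=6)
      f(i=5)
        f(i=4)
          f(i=3)
            f(i=2)
              f(i=1)
              -> return 1
            -> return 2
          -> return 6
        -> return 24
      -> return 120
    -> return 720
  -> return 5040
-> return 40320

Final answer: 40320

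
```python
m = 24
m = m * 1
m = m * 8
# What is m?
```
Trace:
  m=24
  m=24
  m=192

Final answer: 192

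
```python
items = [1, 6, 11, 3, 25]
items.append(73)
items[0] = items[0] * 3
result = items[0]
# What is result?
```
Trace:
  items=[1, 6, 11, 3, 25]
  items=[1, 6, 11, 3, 25, 73]
  items=[3, 6, 11, 3, 25, 73]
  items=[3, 6, 11, 3, 25, 73], result=3

Final answer: 3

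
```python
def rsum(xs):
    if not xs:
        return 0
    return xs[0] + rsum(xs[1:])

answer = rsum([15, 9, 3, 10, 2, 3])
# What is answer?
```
Call trace:
rsum(xs=[15, 9, 3, 10, 2, 3])
  rsum(xs=[9, 3, 10, 2, 3])
    rsum(xs=[3, 10, 2, 3])
      rsum(xs=[10, 2, 3])
        rsum(xs=[2, 3])
          rsum(xs=[3])
            rsum(xs=[])
            -> return 0
          -> return 3
        -> return 5
      -> return 15
    -> return 18
  -> return 27
-> return 42

Final answer: 42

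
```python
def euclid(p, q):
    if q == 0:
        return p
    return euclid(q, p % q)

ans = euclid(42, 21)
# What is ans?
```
Call trace:
euclid(p=42, q=21)
  euclid(p=21, q=0)
  -> return 21
-> return 21

Final answer: 21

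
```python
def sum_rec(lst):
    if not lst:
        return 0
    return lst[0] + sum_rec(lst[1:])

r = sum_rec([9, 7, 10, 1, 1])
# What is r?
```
Call trace:
sum_rec(lst=[9, 7, 10, 1, 1])
  sum_rec(lst=[7, 10, 1, 1])
    sum_rec(lst=[10, 1, 1])
      sum_rec(lst=[1, 1])
        sum_rec(lst=[1])
          sum_rec(lst=[])
          -> return 0
        -> return 1
      -> return 2
    -> return 12
  -> return 19
-> return 28

Final answer: 28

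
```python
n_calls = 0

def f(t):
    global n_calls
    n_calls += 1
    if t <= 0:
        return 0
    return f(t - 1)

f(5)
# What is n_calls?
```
Call trace:
f(t=5)
  f(t=4)
    f(t=3)
      f(t=2)
        f(t=1)
          f(t=0)
          -> return 0
        -> return 0
      -> return 0
    -> return 0
  -> return 0
-> return 0

n_calls is incremented once per call. f is entered once for each t = 5, 4, 3, 2, 1, 0 (the t <= 0 call returns without recursing), i.e. 5 + 1 calls.
n_calls = 6

Final answer: 6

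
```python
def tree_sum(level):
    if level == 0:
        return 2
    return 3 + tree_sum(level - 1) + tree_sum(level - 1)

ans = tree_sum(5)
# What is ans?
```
Call trace (a repeated sub-call is expanded the first time; later identical calls just restate its return value):
tree_sum(level=5)
  tree_sum(level=4)
    tree_sum(level=3)
      tree_sum(level=2)
        tree_sum(level=1)
          tree_sum(level=0)
          -> return 2
          tree_sum(level=0)
          -> return 2
        -> return 7
        tree_sum(level=1) -> return 7  (same call as traced above)
      -> return 17
      tree_sum(level=2) -> return 17  (same call as traced above)
    -> return 37
    tree_sum(level=3) -> return 37  (same call as traced above)
  -> return 77
  tree_sum(level=4) -> return 77  (same call as traced above)
-> return 157

Final answer: 157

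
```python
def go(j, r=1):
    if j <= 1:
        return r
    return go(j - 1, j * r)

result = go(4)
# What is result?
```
Call trace:
go(j=4, r=1)
  go(j=3, r=4)
    go(j=2, r=12)
      go(j=1, r=24)
      -> return 24
    -> return 24
  -> return 24
-> return 24

Final answer: 24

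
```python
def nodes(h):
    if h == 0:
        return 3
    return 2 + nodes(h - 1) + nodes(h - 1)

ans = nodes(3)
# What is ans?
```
Call trace (a repeated sub-call is expanded the first time; later identical calls just restate its return value):
nodes(h=3)
  nodes(h=2)
    nodes(h=1)
      nodes(h=0)
      -> return 3
      nodes(h=0)
      -> return 3
    -> return 8
    nodes(h=1) -> return 8  (same call as traced above)
  -> return 18
  nodes(h=2) -> return 18  (same call as traced above)
-> return 38

Final answer: 38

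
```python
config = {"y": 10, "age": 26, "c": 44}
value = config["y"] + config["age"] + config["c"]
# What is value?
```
Trace:
  config={'y': 10, 'age': 26, 'c': 44}
  config={'y': 10, 'age': 26, 'c': 44}, value=80

Final answer: 80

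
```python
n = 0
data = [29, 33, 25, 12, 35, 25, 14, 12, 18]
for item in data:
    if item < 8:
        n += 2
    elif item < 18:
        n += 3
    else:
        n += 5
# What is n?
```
Trace:
  n=0
  n=5, item=29
  n=10, item=33
  n=15, item=25
  n=18, item=12
  n=23, item=35
  n=28, item=25
  n=31, item=14
  n=34, item=12
  n=39, item=18

Final answer: 39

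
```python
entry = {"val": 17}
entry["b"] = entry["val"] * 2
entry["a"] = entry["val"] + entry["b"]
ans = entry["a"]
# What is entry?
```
Trace:
  entry={'val': 17}
  entry={'val': 17, 'b': 34}
  entry={'val': 17, 'b': 34, 'a': 51}
  entry={'val': 17, 'b': 34, 'a': 51}, ans=51

Final answer: {'val': 17, 'b': 34, 'a': 51}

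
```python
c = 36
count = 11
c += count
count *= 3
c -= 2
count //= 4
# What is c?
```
Trace:
  c=36
  c=36, count=11
  c=47, count=11
  c=47, count=33
  c=45, count=33
  c=45, count=8

Final answer: 45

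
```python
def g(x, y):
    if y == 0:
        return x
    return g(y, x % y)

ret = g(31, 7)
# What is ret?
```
Call trace:
g(x=31, y=7)
  g(x=7, y=3)
    g(x=3, y=1)
      g(x=1, y=0)
      -> return 1
    -> return 1
  -> return 1
-> return 1

Final answer: 1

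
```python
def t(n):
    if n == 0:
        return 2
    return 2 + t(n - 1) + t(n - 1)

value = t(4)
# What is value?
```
Call trace (a repeated sub-call is expanded the first time; later identical calls just restate its return value):
t(n=4)
  t(n=3)
    t(n=2)
      t(n=1)
        t(n=0)
        -> return 2
        t(n=0)
        -> return 2
      -> return 6
      t(n=1) -> return 6  (same call as traced above)
    -> return 14
    t(n=2) -> return 14  (same call as traced above)
  -> return 30
  t(n=3) -> return 30  (same call as traced above)
-> return 62

Final answer: 62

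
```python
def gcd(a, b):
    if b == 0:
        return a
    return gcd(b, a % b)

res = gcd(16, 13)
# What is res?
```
Call trace:
gcd(a=16, b=13)
  gcd(a=13, b=3)
    gcd(a=3, b=1)
      gcd(a=1, b=0)
      -> return 1
    -> return 1
  -> return 1
-> return 1

Final answer: 1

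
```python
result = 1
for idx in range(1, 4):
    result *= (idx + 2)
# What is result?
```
Trace:
  result=1
  result=3, idx=1
  result=12, idx=2
  result=60, idx=3

Final answer: 60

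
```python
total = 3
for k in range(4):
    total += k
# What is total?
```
Trace:
  total=3
  total=3, k=0
  total=4, k=1
  total=6, k=2
  total=9, k=3

Final answer: 9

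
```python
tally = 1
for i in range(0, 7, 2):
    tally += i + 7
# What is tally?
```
Trace:
  tally=1
  tally=8, i=0
  tally=17, i=2
  tally=28, i=4
  tally=41, i=6

Final answer: 41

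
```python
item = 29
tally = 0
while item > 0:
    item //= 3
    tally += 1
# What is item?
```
Trace:
  item=29
  item=29, tally=0
  item=9, tally=1
  item=3, tally=2
  item=1, tally=3
  item=0, tally=4

Final answer: 0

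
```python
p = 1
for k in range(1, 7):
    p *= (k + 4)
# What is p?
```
Trace:
  p=1
  p=5, k=1
  p=30, k=2
  p=210, k=3
  p=1680, k=4
  p=15120, k=5
  p=151200, k=6

Final answer: 151200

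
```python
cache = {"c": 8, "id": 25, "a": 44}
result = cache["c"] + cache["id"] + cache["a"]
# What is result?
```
Trace:
  cache={'c': 8, 'id': 25, 'a': 44}
  cache={'c': 8, 'id': 25, 'a': 44}, result=77

Final answer: 77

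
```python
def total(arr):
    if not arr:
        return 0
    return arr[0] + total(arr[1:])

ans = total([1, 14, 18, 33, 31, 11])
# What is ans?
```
Call trace:
total(arr=[1, 14, 18, 33, 31, 11])
  total(arr=[14, 18, 33, 31, 11])
    total(arr=[18, 33, 31, 11])
      total(arr=[33, 31, 11])
        total(arr=[31, 11])
          total(arr=[11])
            total(arr=[])
            -> return 0
          -> return 11
        -> return 42
      -> return 75
    -> return 93
  -> return 107
-> return 108

Final answer: 108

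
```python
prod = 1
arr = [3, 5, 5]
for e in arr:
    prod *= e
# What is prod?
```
Trace:
  prod=1
  prod=3, e=3
  prod=15, e=5
  prod=75, e=5

Final answer: 75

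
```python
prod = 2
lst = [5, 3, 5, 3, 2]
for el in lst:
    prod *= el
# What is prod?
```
Trace:
  prod=2
  prod=10, el=5
  prod=30, el=3
  prod=150, el=5
  prod=450, el=3
  prod=900, el=2

Final answer: 900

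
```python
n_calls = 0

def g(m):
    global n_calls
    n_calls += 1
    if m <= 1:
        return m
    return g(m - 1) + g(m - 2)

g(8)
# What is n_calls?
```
Call trace (a repeated sub-call is expanded the first time; later identical calls just restate its return value):
g(m=8)
  g(m=7)
    g(m=6)
      g(m=5)
        g(m=4)
          g(m=3)
            g(m=2)
              g(m=1)
              -> return 1
              g(m=0)
              -> return 0
            -> return 1
            g(m=1)
            -> return 1
          -> return 2
          g(m=2) -> return 1  (same call as traced above)
        -> return 3
        g(m=3) -> return 2  (same call as traced above)
      -> return 5
      g(m=4) -> return 3  (same call as traced above)
    -> return 8
    g(m=5) -> return 5  (same call as traced above)
  -> return 13
  g(m=6) -> return 8  (same call as traced above)
-> return 21

n_calls is incremented once per call, so count the calls in each subtree. Let C(m) = number of calls made by g(m).
C(0) = C(1) = 1 (base case, no recursion); C(m) = 1 + C(m - 1) + C(m - 2) otherwise.
C(2) = 1 + C(1) + C(0) = 1 + 1 + 1 = 3
C(3) = 1 + C(2) + C(1) = 1 + 3 + 1 = 5
C(4) = 1 + C(3) + C(2) = 1 + 5 + 3 = 9
C(5) = 1 + C(4) + C(3) = 1 + 9 + 5 = 15
C(6) = 1 + C(5) + C(4) = 1 + 15 + 9 = 25
C(7) = 1 + C(6) + C(5) = 1 + 25 + 15 = 41
C(8) = 1 + C(7) + C(6) = 1 + 41 + 25 = 67
n_calls = C(8) = 67

Final answer: 67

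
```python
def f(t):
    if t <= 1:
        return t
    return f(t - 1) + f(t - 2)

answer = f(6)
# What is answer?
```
Call trace (a repeated sub-call is expanded the first time; later identical calls just restate its return value):
f(t=6)
  f(t=5)
    f(t=4)
      f(t=3)
        f(t=2)
          f(t=1)
          -> return 1
          f(t=0)
          -> return 0
        -> return 1
        f(t=1)
        -> return 1
      -> return 2
      f(t=2) -> return 1  (same call as traced above)
    -> return 3
    f(t=3) -> return 2  (same call as traced above)
  -> return 5
  f(t=4) -> return 3  (same call as traced above)
-> return 8

Final answer: 8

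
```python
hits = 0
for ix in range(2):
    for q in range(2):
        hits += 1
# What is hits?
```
Trace:
  hits=0
  hits=1, ix=0, q=0
  hits=2, ix=0, q=1
  hits=3, ix=1, q=0
  hits=4, ix=1, q=1

Final answer: 4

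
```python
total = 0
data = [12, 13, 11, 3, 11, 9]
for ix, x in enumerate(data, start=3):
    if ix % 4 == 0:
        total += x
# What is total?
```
Trace:
  total=0
  total=0, ix=3, x=12
  total=13, ix=4, x=13
  total=13, ix=5, x=11
  total=13, ix=6, x=3
  total=13, ix=7, x=11
  total=22, ix=8, x=9

Final answer: 22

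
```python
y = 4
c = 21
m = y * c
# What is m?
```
Trace:
  y=4
  y=4, c=21
  y=4, c=21, m=84

Final answer: 84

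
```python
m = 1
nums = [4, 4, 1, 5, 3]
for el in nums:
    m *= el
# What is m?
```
Trace:
  m=1
  m=4, el=4
  m=16, el=4
  m=16, el=1
  m=80, el=5
  m=240, el=3

Final answer: 240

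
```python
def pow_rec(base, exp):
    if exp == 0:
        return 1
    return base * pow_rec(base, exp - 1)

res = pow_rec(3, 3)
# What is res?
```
Call trace:
pow_rec(base=3, exp=3)
  pow_rec(base=3, exp=2)
    pow_rec(base=3, exp=1)
      pow_rec(base=3, exp=0)
      -> return 1
    -> return 3
  -> return 9
-> return 27

Final answer: 27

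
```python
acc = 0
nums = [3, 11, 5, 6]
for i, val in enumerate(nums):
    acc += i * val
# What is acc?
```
Trace:
  acc=0
  acc=0, i=0, val=3
  acc=11, i=1, val=11
  acc=21, i=2, val=5
  acc=39, i=3, val=6

Final answer: 39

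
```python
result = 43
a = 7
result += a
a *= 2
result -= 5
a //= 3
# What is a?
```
Trace:
  result=43
  result=43, a=7
  result=50, a=7
  result=50, a=14
  result=45, a=14
  result=45, a=4

Final answer: 4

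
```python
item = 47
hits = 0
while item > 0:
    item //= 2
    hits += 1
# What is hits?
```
Trace:
  item=47
  item=47, hits=0
  item=23, hits=1
  item=11, hits=2
  item=5, hits=3
  item=2, hits=4
  item=1, hits=5
  item=0, hits=6

Final answer: 6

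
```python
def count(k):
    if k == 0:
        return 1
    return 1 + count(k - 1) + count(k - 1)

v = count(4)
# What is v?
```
Call trace (a repeated sub-call is expanded the first time; later identical calls just restate its return value):
count(k=4)
  count(k=3)
    count(k=2)
      count(k=1)
        count(k=0)
        -> return 1
        count(k=0)
        -> return 1
      -> return 3
      count(k=1) -> return 3  (same call as traced above)
    -> return 7
    count(k=2) -> return 7  (same call as traced above)
  -> return 15
  count(k=3) -> return 15  (same call as traced above)
-> return 31

Final answer: 31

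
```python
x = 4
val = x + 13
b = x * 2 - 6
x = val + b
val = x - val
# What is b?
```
Trace:
  x=4
  x=4, val=17
  x=4, val=17, b=2
  x=19, val=17, b=2
  x=19, val=2, b=2

Final answer: 2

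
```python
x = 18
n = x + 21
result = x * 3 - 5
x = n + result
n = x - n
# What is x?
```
Trace:
  x=18
  x=18, n=39
  x=18, n=39, result=49
  x=88, n=39, result=49
  x=88, n=49, result=49

Final answer: 88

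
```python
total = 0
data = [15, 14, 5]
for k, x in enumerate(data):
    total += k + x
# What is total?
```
Trace:
  total=0
  total=15, k=0, x=15
  total=30, k=1, x=14
  total=37, k=2, x=5

Final answer: 37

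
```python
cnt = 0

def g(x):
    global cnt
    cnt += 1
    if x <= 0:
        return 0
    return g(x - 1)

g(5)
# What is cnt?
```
Call trace:
g(x=5)
  g(x=4)
    g(x=3)
      g(x=2)
        g(x=1)
          g(x=0)
          -> return 0
        -> return 0
      -> return 0
    -> return 0
  -> return 0
-> return 0

cnt is incremented once per call. g is entered once for each x = 5, 4, 3, 2, 1, 0 (the x <= 0 call returns without recursing), i.e. 5 + 1 calls.
cnt = 6

Final answer: 6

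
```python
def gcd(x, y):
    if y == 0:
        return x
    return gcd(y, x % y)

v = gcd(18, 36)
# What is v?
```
Call trace:
gcd(x=18, y=36)
  gcd(x=36, y=18)
    gcd(x=18, y=0)
    -> return 18
  -> return 18
-> return 18

Final answer: 18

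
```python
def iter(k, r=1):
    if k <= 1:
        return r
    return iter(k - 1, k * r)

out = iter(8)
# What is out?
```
Call trace:
iter(k=8, r=1)
  iter(k=7, r=8)
    iter(k=6, r=56)
      iter(k=5, r=336)
        iter(k=4, r=1680)
          iter(k=3, r=6720)
            iter(k=2, r=20160)
              iter(k=1, r=40320)
              -> return 40320
            -> return 40320
          -> return 40320
        -> return 40320
      -> return 40320
    -> return 40320
  -> return 40320
-> return 40320

Final answer: 40320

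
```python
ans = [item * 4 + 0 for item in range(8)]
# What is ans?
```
Trace:
  item=0
  item=1
  item=2
  item=3
  item=4
  item=5
  item=6
  item=7
  ans=[0, 4, 8, 12, 16, 20, 24, 28]

Final answer: [0, 4, 8, 12, 16, 20, 24, 28]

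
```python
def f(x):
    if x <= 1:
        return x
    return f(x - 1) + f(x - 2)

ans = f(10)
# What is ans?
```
Call trace (a repeated sub-call is expanded the first time; later identical calls just restate its return value):
f(x=10)
  f(x=9)
    f(x=8)
      f(x=7)
        f(x=6)
          f(x=5)
            f(x=4)
              f(x=3)
                f(x=2)
                  f(x=1)
                  -> return 1
                  f(x=0)
                  -> return 0
                -> return 1
                f(x=1)
                -> return 1
              -> return 2
              f(x=2) -> return 1  (same call as traced above)
            -> return 3
            f(x=3) -> return 2  (same call as traced above)
          -> return 5
          f(x=4) -> return 3  (same call as traced above)
        -> return 8
        f(x=5) -> return 5  (same call as traced above)
      -> return 13
      f(x=6) -> return 8  (same call as traced above)
    -> return 21
    f(x=7) -> return 13  (same call as traced above)
  -> return 34
  f(x=8) -> return 21  (same call as traced above)
-> return 55

Final answer: 55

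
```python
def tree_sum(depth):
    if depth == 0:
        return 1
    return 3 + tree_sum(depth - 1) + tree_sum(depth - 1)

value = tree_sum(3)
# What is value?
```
Call trace (a repeated sub-call is expanded the first time; later identical calls just restate its return value):
tree_sum(depth=3)
  tree_sum(depth=2)
    tree_sum(depth=1)
      tree_sum(depth=0)
      -> return 1
      tree_sum(depth=0)
      -> return 1
    -> return 5
    tree_sum(depth=1) -> return 5  (same call as traced above)
  -> return 13
  tree_sum(depth=2) -> return 13  (same call as traced above)
-> return 29

Final answer: 29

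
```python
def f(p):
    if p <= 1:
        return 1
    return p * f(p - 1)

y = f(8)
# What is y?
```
Call trace:
f(p=8)
  f(p=7)
    f(p=6)
      f(p=5)
        f(p=4)
          f(p=3)
            f(p=2)
              f(p=1)
              -> return 1
            -> return 2
          -> return 6
        -> return 24
      -> return 120
    -> return 720
  -> return 5040
-> return 40320

Final answer: 40320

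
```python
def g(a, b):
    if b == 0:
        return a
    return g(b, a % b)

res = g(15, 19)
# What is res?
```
Call trace:
g(a=15, b=19)
  g(a=19, b=15)
    g(a=15, b=4)
      g(a=4, b=3)
        g(a=3, b=1)
          g(a=1, b=0)
          -> return 1
        -> return 1
      -> return 1
    -> return 1
  -> return 1
-> return 1

Final answer: 1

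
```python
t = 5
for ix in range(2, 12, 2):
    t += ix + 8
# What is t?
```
Trace:
  t=5
  t=15, ix=2
  t=27, ix=4
  t=41, ix=6
  t=57, ix=8
  t=75, ix=10

Final answer: 75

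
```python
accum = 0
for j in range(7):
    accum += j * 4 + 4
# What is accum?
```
Trace:
  accum=0
  accum=4, j=0
  accum=12, j=1
  accum=24, j=2
  accum=40, j=3
  accum=60, j=4
  accum=84, j=5
  accum=112, j=6

Final answer: 112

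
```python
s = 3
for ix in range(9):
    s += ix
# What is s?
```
Trace:
  s=3
  s=3, ix=0
  s=4, ix=1
  s=6, ix=2
  s=9, ix=3
  s=13, ix=4
  s=18, ix=5
  s=24, ix=6
  s=31, ix=7
  s=39, ix=8

Final answer: 39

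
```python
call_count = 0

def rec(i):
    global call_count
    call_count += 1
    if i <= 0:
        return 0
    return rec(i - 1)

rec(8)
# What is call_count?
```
Call trace:
rec(i=8)
  rec(i=7)
    rec(i=6)
      rec(i=5)
        rec(i=4)
          rec(i=3)
            rec(i=2)
              rec(i=1)
                rec(i=0)
                -> return 0
              -> return 0
            -> return 0
          -> return 0
        -> return 0
      -> return 0
    -> return 0
  -> return 0
-> return 0

call_count is incremented once per call. rec is entered once for each i = 8, 7, 6, 5, 4, 3, 2, 1, 0 (the i <= 0 call returns without recursing), i.e. 8 + 1 calls.
call_count = 9

Final answer: 9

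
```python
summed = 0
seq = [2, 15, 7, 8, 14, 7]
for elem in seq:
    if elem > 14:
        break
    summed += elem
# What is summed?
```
Trace:
  summed=0
  summed=2, elem=2
  summed=2, elem=15

Final answer: 2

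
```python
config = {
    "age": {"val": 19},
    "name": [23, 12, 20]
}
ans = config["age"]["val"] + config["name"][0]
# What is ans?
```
Trace:
  config={'age': {'val': 19}, 'name': [23, 12, 20]}
  config={'age': {'val': 19}, 'name': [23, 12, 20]}, ans=42

Final answer: 42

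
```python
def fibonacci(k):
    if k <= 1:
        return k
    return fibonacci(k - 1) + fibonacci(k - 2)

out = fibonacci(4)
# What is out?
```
Call trace (a repeated sub-call is expanded the first time; later identical calls just restate its return value):
fibonacci(k=4)
  fibonacci(k=3)
    fibonacci(k=2)
      fibonacci(k=1)
      -> return 1
      fibonacci(k=0)
      -> return 0
    -> return 1
    fibonacci(k=1)
    -> return 1
  -> return 2
  fibonacci(k=2) -> return 1  (same call as traced above)
-> return 3

Final answer: 3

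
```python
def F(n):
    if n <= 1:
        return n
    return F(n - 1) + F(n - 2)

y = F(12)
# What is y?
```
Call trace (a repeated sub-call is expanded the first time; later identical calls just restate its return value):
F(n=12)
  F(n=11)
    F(n=10)
      F(n=9)
        F(n=8)
          F(n=7)
            F(n=6)
              F(n=5)
                F(n=4)
                  F(n=3)
                    F(n=2)
                      F(n=1)
                      -> return 1
                      F(n=0)
                      -> return 0
                    -> return 1
                    F(n=1)
                    -> return 1
                  -> return 2
                  F(n=2) -> return 1  (same call as traced above)
                -> return 3
                F(n=3) -> return 2  (same call as traced above)
              -> return 5
              F(n=4) -> return 3  (same call as traced above)
            -> return 8
            F(n=5) -> return 5  (same call as traced above)
          -> return 13
          F(n=6) -> return 8  (same call as traced above)
        -> return 21
        F(n=7) -> return 13  (same call as traced above)
      -> return 34
      F(n=8) -> return 21  (same call as traced above)
    -> return 55
    F(n=9) -> return 34  (same call as traced above)
  -> return 89
  F(n=10) -> return 55  (same call as traced above)
-> return 144

Final answer: 144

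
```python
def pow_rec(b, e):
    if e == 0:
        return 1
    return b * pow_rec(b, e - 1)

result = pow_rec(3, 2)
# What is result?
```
Call trace:
pow_rec(b=3, e=2)
  pow_rec(b=3, e=1)
    pow_rec(b=3, e=0)
    -> return 1
  -> return 3
-> return 9

Final answer: 9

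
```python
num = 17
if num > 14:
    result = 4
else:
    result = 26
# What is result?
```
Trace:
  num=17
  num=17, result=4

Final answer: 4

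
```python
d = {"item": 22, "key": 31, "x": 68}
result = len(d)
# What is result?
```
Trace:
  d={'item': 22, 'key': 31, 'x': 68}
  d={'item': 22, 'key': 31, 'x': 68}, result=3

Final answer: 3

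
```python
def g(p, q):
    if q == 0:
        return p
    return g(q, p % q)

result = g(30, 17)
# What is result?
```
Call trace:
g(p=30, q=17)
  g(p=17, q=13)
    g(p=13, q=4)
      g(p=4, q=1)
        g(p=1, q=0)
        -> return 1
      -> return 1
    -> return 1
  -> return 1
-> return 1

Final answer: 1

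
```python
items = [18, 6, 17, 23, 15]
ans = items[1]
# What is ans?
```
Trace:
  items=[18, 6, 17, 23, 15]
  items=[18, 6, 17, 23, 15], ans=6

Final answer: 6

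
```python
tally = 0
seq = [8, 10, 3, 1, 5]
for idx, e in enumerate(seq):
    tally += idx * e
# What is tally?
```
Trace:
  tally=0
  tally=0, idx=0, e=8
  tally=10, idx=1, e=10
  tally=16, idx=2, e=3
  tally=19, idx=3, e=1
  tally=39, idx=4, e=5

Final answer: 39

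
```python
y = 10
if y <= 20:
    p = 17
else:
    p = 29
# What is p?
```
Trace:
  y=10
  y=10, p=17

Final answer: 17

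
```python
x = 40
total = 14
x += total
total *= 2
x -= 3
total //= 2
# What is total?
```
Trace:
  x=40
  x=40, total=14
  x=54, total=14
  x=54, total=28
  x=51, total=28
  x=51, total=14

Final answer: 14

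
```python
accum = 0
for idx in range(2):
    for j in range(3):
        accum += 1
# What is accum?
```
Trace:
  accum=0
  accum=1, idx=0, j=0
  accum=2, idx=0, j=1
  accum=3, idx=0, j=2
  accum=4, idx=1, j=0
  accum=5, idx=1, j=1
  accum=6, idx=1, j=2

Final answer: 6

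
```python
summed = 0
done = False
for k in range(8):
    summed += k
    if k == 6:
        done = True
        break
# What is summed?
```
Trace:
  summed=0
  summed=0, done=False
  summed=0, done=False, k=0
  summed=1, done=False, k=1
  summed=3, done=False, k=2
  summed=6, done=False, k=3
  summed=10, done=False, k=4
  summed=15, done=False, k=5
  summed=21, done=True, k=6

Final answer: 21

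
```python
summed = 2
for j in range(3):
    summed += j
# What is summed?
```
Trace:
  summed=2
  summed=2, j=0
  summed=3, j=1
  summed=5, j=2

Final answer: 5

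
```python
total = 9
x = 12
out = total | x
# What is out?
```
Trace:
  total=9
  total=9, x=12
  total=9, x=12, out=13

Final answer: 13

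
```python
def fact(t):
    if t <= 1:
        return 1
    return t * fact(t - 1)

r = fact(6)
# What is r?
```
Call trace:
fact(t=6)
  fact(t=5)
    fact(t=4)
      fact(t=3)
        fact(t=2)
          fact(t=1)
          -> return 1
        -> return 2
      -> return 6
    -> return 24
  -> return 120
-> return 720

Final answer: 720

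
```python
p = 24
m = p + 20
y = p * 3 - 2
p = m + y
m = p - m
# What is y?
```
Trace:
  p=24
  p=24, m=44
  p=24, m=44, y=70
  p=114, m=44, y=70
  p=114, m=70, y=70

Final answer: 70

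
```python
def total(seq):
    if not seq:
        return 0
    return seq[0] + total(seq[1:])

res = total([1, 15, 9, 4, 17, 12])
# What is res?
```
Call trace:
total(seq=[1, 15, 9, 4, 17, 12])
  total(seq=[15, 9, 4, 17, 12])
    total(seq=[9, 4, 17, 12])
      total(seq=[4, 17, 12])
        total(seq=[17, 12])
          total(seq=[12])
            total(seq=[])
            -> return 0
          -> return 12
        -> return 29
      -> return 33
    -> return 42
  -> return 57
-> return 58

Final answer: 58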